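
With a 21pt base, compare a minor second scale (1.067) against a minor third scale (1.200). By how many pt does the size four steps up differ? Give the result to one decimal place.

16.3pt

Minor second: 21.0 × 1.067⁴ = 27.219pt
Minor third: 21.0 × 1.200⁴ = 43.546pt
Difference: 43.546 − 27.219 = 16.327pt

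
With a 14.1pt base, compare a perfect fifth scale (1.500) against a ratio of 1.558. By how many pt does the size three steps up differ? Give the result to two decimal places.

Perfect fifth: 14.1 × 1.500³ = 47.5875pt
At 1.558: 14.1 × 1.558³ = 53.3238pt
Difference: 53.3238 − 47.5875 = 5.7363pt

5.74pt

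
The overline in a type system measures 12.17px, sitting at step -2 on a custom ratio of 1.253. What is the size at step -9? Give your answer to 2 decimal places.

2.51px

The gap is -9 − (-2) = -7 steps, so the factor is 1.253^-7.
12.17 ÷ 1.253⁷ = 12.17 ÷ 4.84906 ≈ 2.510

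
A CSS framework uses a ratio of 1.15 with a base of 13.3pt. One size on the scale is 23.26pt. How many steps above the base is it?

4

1.15ⁿ = 23.26 / 13.3 = 1.7489
n = ln(1.7489) / ln(1.15) = 0.5590 / 0.1398 ≈ 4.00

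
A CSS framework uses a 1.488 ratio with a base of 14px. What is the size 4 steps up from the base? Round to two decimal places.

68.63px

Each step on a modular scale multiplies by the ratio, so the size n steps from the base is base × ratioⁿ.
14.0 × 1.488⁴ = 14.0 × 4.90243 ≈ 68.63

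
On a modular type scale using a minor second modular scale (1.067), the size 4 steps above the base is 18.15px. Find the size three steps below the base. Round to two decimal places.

18.15 ÷ 1.067⁷ = 18.15 ÷ 1.57453 ≈ 11.527

11.53px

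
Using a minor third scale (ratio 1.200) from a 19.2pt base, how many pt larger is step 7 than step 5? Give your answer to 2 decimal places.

Step 5: 19.2 × 1.200⁵ = 47.7757pt
Step 7: 19.2 × 1.200⁷ = 68.7971pt
Difference: 68.7971 − 47.7757 = 21.0214pt

21.02pt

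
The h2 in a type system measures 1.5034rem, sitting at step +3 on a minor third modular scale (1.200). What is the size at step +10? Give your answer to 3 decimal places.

1.5034 × 1.200⁷ = 1.5034 × 3.58318 ≈ 5.387

5.387rem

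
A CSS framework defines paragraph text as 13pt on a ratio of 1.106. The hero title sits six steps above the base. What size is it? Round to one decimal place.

23.8pt

Each step on a modular scale multiplies by the ratio, so the size n steps from the base is base × ratioⁿ.
13.0 × 1.106⁶ = 13.0 × 1.83034 ≈ 23.79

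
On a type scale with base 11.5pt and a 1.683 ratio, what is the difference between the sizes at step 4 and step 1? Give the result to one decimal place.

Step 1: 11.5 × 1.683 = 19.355pt
Step 4: 11.5 × 1.683⁴ = 92.264pt
Difference: 92.264 − 19.355 = 72.909pt

72.9pt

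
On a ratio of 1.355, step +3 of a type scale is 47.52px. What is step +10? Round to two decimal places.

Moving from step +3 to step +10 is 7 steps up, so multiply by r⁷.
47.52 × 1.355⁷ = 47.52 × 8.38639 ≈ 398.521

398.52px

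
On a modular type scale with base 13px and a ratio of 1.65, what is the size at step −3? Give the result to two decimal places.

2.89px

Each step on a modular scale multiplies by the ratio, so the size n steps from the base is base × ratioⁿ.
13.0 ÷ 1.65³ = 13.0 ÷ 4.49212 ≈ 2.89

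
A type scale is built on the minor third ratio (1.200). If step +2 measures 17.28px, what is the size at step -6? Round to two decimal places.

4.02px

17.28 ÷ 1.200⁸ = 17.28 ÷ 4.29982 ≈ 4.019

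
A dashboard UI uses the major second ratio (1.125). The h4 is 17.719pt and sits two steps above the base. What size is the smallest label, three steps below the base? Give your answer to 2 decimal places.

9.83pt

17.719 ÷ 1.125⁵ = 17.719 ÷ 1.80203 ≈ 9.833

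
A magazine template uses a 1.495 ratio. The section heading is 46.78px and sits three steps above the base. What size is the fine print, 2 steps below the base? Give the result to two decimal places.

Moving from step +3 to step -2 is 5 steps down, so divide by r⁵.
46.78 ÷ 1.495⁵ = 46.78 ÷ 7.46803 ≈ 6.264

6.26px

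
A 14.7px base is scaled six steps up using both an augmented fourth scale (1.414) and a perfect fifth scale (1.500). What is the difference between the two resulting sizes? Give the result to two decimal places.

Augmented fourth: 14.7 × 1.414⁶ = 117.4935px
Perfect fifth: 14.7 × 1.500⁶ = 167.4422px
Difference: 167.4422 − 117.4935 = 49.9487px

49.95px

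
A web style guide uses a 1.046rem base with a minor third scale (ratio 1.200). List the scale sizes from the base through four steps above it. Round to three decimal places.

1.046rem, 1.255rem, 1.506rem, 1.807rem, 2.169rem

Step 0: 1.046rem
Step 1: 1.046 × 1.200 = 1.255
Step 2: 1.046 × 1.200² = 1.506
Step 3: 1.046 × 1.200³ = 1.807
Step 4: 1.046 × 1.200⁴ = 2.169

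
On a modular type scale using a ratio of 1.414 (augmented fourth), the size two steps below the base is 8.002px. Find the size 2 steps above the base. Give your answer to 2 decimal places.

The gap is 2 − (-2) = 4 steps, so the factor is 1.414^4.
8.002 × 1.414⁴ = 8.002 × 3.99758 ≈ 31.989

31.99px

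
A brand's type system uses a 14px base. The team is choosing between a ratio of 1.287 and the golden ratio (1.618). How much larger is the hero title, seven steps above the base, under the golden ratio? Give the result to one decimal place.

At 1.287: 14.0 × 1.287⁷ = 81.880px
Golden ratio: 14.0 × 1.618⁷ = 406.422px
Difference: 406.422 − 81.880 = 324.542px

324.5px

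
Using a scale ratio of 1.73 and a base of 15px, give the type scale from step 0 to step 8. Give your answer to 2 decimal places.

Step 0: 15px
Step 1: 15.0 × 1.73 = 25.95
Step 2: 15.0 × 1.73² = 44.89
Step 3: 15.0 × 1.73³ = 77.67
Step 4: 15.0 × 1.73⁴ = 134.36
Step 5: 15.0 × 1.73⁵ = 232.45
Step 6: 15.0 × 1.73⁶ = 402.13
Step 7: 15.0 × 1.73⁷ = 695.69
Step 8: 15.0 × 1.73⁸ = 1203.54

15.00px, 25.95px, 44.89px, 77.67px, 134.36px, 232.45px, 402.13px, 695.69px, 1203.54px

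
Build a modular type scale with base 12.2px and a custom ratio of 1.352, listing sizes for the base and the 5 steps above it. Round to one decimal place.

Step 0: 12.2px
Step 1: 12.2 × 1.352 = 16.5
Step 2: 12.2 × 1.352² = 22.3
Step 3: 12.2 × 1.352³ = 30.2
Step 4: 12.2 × 1.352⁴ = 40.8
Step 5: 12.2 × 1.352⁵ = 55.1

12.2px, 16.5px, 22.3px, 30.2px, 40.8px, 55.1px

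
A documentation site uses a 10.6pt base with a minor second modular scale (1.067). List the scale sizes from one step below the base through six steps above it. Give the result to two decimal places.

Step -1: 10.6 ÷ 1.067 = 9.93
Step 0: 10.6pt
Step 1: 10.6 × 1.067 = 11.31
Step 2: 10.6 × 1.067² = 12.07
Step 3: 10.6 × 1.067³ = 12.88
Step 4: 10.6 × 1.067⁴ = 13.74
Step 5: 10.6 × 1.067⁵ = 14.66
Step 6: 10.6 × 1.067⁶ = 15.64

9.93pt, 10.60pt, 11.31pt, 12.07pt, 12.88pt, 13.74pt, 14.66pt, 15.64pt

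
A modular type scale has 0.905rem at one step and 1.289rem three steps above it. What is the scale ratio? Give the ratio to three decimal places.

1.125

The ratio satisfies 0.905 × r³ = 1.289, so r = (1.289 / 0.905)^(1/3).
r = 1.4243^(1/3) ≈ 1.1251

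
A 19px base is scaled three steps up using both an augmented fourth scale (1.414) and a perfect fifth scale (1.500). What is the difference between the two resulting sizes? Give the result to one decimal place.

Augmented fourth: 19.0 × 1.414³ = 53.716px
Perfect fifth: 19.0 × 1.500³ = 64.125px
Difference: 64.125 − 53.716 = 10.409px

10.4px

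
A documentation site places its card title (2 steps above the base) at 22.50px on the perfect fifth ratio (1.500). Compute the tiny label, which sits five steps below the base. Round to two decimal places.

1.32px

The gap is -5 − (2) = -7 steps, so the factor is 1.500^-7.
22.50 ÷ 1.500⁷ = 22.50 ÷ 17.08594 ≈ 1.317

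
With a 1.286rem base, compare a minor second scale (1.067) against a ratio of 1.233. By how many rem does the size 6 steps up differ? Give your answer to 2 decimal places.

Minor second: 1.286 × 1.067⁶ = 1.8977rem
At 1.233: 1.286 × 1.233⁶ = 4.5188rem
Difference: 4.5188 − 1.8977 = 2.6211rem

2.62rem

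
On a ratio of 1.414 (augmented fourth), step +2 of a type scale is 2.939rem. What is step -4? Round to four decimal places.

0.3677rem

2.939 ÷ 1.414⁶ = 2.939 ÷ 7.99275 ≈ 0.3677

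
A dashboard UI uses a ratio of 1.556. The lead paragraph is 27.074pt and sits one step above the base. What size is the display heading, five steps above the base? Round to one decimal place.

Moving from step +1 to step +5 is 4 steps up, so multiply by r⁴.
27.074 × 1.556⁴ = 27.074 × 5.86190 ≈ 158.705

158.7pt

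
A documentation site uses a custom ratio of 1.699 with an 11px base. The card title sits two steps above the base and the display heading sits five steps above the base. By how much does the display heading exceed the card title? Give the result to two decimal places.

Step 2: 11.0 × 1.699² = 31.7526px
Step 5: 11.0 × 1.699⁵ = 155.7254px
Difference: 155.7254 − 31.7526 = 123.9728px

123.97px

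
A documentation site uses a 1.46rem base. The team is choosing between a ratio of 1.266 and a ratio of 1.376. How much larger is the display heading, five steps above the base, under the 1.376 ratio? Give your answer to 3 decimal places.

2.454rem

At 1.266: 1.46 × 1.266⁵ = 4.74812rem
At 1.376: 1.46 × 1.376⁵ = 7.20187rem
Difference: 7.20187 − 4.74812 = 2.45375rem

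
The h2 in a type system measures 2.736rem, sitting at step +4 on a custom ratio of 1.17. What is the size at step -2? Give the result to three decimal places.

1.067rem

The gap is -2 − (4) = -6 steps, so the factor is 1.17^-6.
2.736 ÷ 1.17⁶ = 2.736 ÷ 2.56516 ≈ 1.067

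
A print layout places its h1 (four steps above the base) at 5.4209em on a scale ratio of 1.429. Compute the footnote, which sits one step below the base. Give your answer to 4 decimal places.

0.9097em

5.4209 ÷ 1.429⁵ = 5.4209 ÷ 5.95883 ≈ 0.9097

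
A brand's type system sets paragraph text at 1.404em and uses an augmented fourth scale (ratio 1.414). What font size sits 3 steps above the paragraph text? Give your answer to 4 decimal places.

3.9693em

1.404 × 1.414³ = 1.404 × 2.82715 ≈ 3.9693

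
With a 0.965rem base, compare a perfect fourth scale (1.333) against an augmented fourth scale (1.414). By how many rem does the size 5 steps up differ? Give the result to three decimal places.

1.393rem

Perfect fourth: 0.965 × 1.333⁵ = 4.06142rem
Augmented fourth: 0.965 × 1.414⁵ = 5.45474rem
Difference: 5.45474 − 4.06142 = 1.39332rem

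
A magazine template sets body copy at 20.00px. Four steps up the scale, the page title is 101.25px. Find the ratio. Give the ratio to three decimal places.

1.500

r⁴ = 101.25 / 20.00, so r = (101.25/20.00)^(1/4).
r = 5.0625^(1/4) ≈ 1.5000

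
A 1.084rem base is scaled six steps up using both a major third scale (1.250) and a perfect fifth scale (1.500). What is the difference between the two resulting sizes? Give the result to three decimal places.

8.212rem

Major third: 1.084 × 1.250⁶ = 4.13513rem
Perfect fifth: 1.084 × 1.500⁶ = 12.34744rem
Difference: 12.34744 − 4.13513 = 8.21231rem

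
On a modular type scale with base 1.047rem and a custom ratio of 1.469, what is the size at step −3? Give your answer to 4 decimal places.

0.3303rem

Every step multiplies by the scale ratio.
1.047 ÷ 1.469³ = 1.047 ÷ 3.17004 ≈ 0.3303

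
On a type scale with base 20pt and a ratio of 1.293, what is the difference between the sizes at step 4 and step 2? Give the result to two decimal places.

Step 2: 20.0 × 1.293² = 33.4370pt
Step 4: 20.0 × 1.293⁴ = 55.9016pt
Difference: 55.9016 − 33.4370 = 22.4646pt

22.46pt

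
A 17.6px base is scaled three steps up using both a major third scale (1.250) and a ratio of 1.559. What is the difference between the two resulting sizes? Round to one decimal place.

32.3px

Major third: 17.6 × 1.250³ = 34.375px
At 1.559: 17.6 × 1.559³ = 66.689px
Difference: 66.689 − 34.375 = 32.314px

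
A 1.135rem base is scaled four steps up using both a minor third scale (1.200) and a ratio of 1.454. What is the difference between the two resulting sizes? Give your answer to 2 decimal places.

Minor third: 1.135 × 1.200⁴ = 2.3535rem
At 1.454: 1.135 × 1.454⁴ = 5.0729rem
Difference: 5.0729 − 2.3535 = 2.7194rem

2.72rem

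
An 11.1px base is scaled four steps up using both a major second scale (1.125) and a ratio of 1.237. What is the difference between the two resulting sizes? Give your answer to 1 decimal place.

Major second: 11.1 × 1.125⁴ = 17.780px
At 1.237: 11.1 × 1.237⁴ = 25.990px
Difference: 25.990 − 17.780 = 8.210px

8.2px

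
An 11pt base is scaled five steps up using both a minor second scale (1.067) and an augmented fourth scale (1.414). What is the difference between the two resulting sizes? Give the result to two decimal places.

Minor second: 11.0 × 1.067⁵ = 15.2130pt
Augmented fourth: 11.0 × 1.414⁵ = 62.1784pt
Difference: 62.1784 − 15.2130 = 46.9654pt

46.97pt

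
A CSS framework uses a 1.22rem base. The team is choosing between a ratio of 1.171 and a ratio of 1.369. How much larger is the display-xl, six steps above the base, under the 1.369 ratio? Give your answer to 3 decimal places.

At 1.171: 1.22 × 1.171⁶ = 3.14558rem
At 1.369: 1.22 × 1.369⁶ = 8.03120rem
Difference: 8.03120 − 3.14558 = 4.88562rem

4.886rem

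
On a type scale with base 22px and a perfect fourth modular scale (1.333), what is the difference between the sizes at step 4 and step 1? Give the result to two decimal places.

Step 1: 22.0 × 1.333 = 29.3260px
Step 4: 22.0 × 1.333⁴ = 69.4614px
Difference: 69.4614 − 29.3260 = 40.1354px

40.14px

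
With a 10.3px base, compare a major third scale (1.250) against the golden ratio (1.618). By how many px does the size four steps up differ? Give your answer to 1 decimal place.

45.4px

Major third: 10.3 × 1.250⁴ = 25.146px
Golden ratio: 10.3 × 1.618⁴ = 70.591px
Difference: 70.591 − 25.146 = 45.445px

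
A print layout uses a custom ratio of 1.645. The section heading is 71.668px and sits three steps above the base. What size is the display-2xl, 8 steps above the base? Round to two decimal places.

863.29px

Moving from step +3 to step +8 is 5 steps up, so multiply by r⁵.
71.668 × 1.645⁵ = 71.668 × 12.04563 ≈ 863.286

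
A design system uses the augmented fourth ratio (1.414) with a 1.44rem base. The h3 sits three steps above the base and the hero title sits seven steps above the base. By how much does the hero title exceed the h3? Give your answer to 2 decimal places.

12.20rem

Step 3: 1.44 × 1.414³ = 4.0711rem
Step 7: 1.44 × 1.414⁷ = 16.2745rem
Difference: 16.2745 − 4.0711 = 12.2034rem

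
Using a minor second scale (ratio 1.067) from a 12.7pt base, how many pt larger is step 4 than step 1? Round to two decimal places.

2.91pt

Step 1: 12.7 × 1.067 = 13.5509pt
Step 4: 12.7 × 1.067⁴ = 16.4612pt
Difference: 16.4612 − 13.5509 = 2.9103pt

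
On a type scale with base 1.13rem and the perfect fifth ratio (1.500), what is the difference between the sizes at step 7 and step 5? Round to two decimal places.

10.73rem

Step 5: 1.13 × 1.500⁵ = 8.5809rem
Step 7: 1.13 × 1.500⁷ = 19.3071rem
Difference: 19.3071 − 8.5809 = 10.7262rem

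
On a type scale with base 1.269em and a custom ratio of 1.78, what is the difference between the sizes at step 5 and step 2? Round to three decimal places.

Step 2: 1.269 × 1.78² = 4.02070em
Step 5: 1.269 × 1.78⁵ = 22.67575em
Difference: 22.67575 − 4.02070 = 18.65505em

18.655em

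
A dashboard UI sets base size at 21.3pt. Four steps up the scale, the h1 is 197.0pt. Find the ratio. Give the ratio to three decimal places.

1.744

The ratio satisfies 21.3 × r⁴ = 197.0, so r = (197.0 / 21.3)^(1/4).
r = 9.2488^(1/4) ≈ 1.7439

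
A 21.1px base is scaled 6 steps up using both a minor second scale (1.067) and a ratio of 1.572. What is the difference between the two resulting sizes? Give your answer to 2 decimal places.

Minor second: 21.1 × 1.067⁶ = 31.1364px
At 1.572: 21.1 × 1.572⁶ = 318.4181px
Difference: 318.4181 − 31.1364 = 287.2817px

287.28px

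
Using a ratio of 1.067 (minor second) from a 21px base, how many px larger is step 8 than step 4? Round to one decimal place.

Step 4: 21.0 × 1.067⁴ = 27.219px
Step 8: 21.0 × 1.067⁸ = 35.280px
Difference: 35.280 − 27.219 = 8.061px

8.1px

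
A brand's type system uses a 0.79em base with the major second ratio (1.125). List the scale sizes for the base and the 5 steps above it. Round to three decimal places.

0.790em, 0.889em, 1.000em, 1.125em, 1.265em, 1.424em

Step 0: 0.79em
Step 1: 0.79 × 1.125 = 0.889
Step 2: 0.79 × 1.125² = 1.000
Step 3: 0.79 × 1.125³ = 1.125
Step 4: 0.79 × 1.125⁴ = 1.265
Step 5: 0.79 × 1.125⁵ = 1.424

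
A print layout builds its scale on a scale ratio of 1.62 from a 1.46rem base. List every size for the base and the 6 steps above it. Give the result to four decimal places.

Step 0: 1.46rem
Step 1: 1.46 × 1.62 = 2.3652
Step 2: 1.46 × 1.62² = 3.8316
Step 3: 1.46 × 1.62³ = 6.2072
Step 4: 1.46 × 1.62⁴ = 10.0557
Step 5: 1.46 × 1.62⁵ = 16.2903
Step 6: 1.46 × 1.62⁶ = 26.3902

1.4600rem, 2.3652rem, 3.8316rem, 6.2072rem, 10.0557rem, 16.2903rem, 26.3902rem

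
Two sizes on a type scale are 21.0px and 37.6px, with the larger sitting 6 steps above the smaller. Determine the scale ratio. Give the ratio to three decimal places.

1.102

The ratio satisfies 21.0 × r⁶ = 37.6, so r = (37.6 / 21.0)^(1/6).
r = 1.7905^(1/6) ≈ 1.1019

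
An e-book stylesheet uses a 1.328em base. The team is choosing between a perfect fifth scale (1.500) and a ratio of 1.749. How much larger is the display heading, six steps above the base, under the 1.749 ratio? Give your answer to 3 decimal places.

22.887em

Perfect fifth: 1.328 × 1.500⁶ = 15.12675em
At 1.749: 1.328 × 1.749⁶ = 38.01342em
Difference: 38.01342 − 15.12675 = 22.88667em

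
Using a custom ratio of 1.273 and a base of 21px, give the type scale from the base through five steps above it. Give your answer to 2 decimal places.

Step 0: 21px
Step 1: 21.0 × 1.273 = 26.73
Step 2: 21.0 × 1.273² = 34.03
Step 3: 21.0 × 1.273³ = 43.32
Step 4: 21.0 × 1.273⁴ = 55.15
Step 5: 21.0 × 1.273⁵ = 70.20

21.00px, 26.73px, 34.03px, 43.32px, 55.15px, 70.20px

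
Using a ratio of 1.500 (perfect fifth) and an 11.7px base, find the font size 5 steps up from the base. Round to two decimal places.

88.85px

11.7 × 1.500⁵ = 11.7 × 7.59375 ≈ 88.85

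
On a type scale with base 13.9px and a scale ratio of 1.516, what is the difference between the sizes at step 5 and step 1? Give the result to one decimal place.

90.2px

Step 1: 13.9 × 1.516 = 21.072px
Step 5: 13.9 × 1.516⁵ = 111.304px
Difference: 111.304 − 21.072 = 90.232px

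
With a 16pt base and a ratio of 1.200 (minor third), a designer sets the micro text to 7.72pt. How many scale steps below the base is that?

4

1.200ⁿ = 16 / 7.72 = 2.0725
n = ln(2.0725) / ln(1.200) = 0.7288 / 0.1823 ≈ 4.00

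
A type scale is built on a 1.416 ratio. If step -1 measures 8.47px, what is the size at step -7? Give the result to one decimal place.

8.47 ÷ 1.416⁶ = 8.47 ÷ 8.06083 ≈ 1.051

1.1px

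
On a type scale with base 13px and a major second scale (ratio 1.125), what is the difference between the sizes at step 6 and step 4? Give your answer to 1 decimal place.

Step 4: 13.0 × 1.125⁴ = 20.823px
Step 6: 13.0 × 1.125⁶ = 26.355px
Difference: 26.355 − 20.823 = 5.532px

5.5px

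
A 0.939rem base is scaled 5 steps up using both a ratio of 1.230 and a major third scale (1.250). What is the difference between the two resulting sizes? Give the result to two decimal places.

0.22rem

At 1.230: 0.939 × 1.230⁵ = 2.6436rem
Major third: 0.939 × 1.250⁵ = 2.8656rem
Difference: 2.8656 − 2.6436 = 0.2220rem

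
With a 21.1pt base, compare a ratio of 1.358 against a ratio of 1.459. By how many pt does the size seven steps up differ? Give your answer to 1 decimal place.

At 1.358: 21.1 × 1.358⁷ = 179.714pt
At 1.459: 21.1 × 1.459⁷ = 296.941pt
Difference: 296.941 − 179.714 = 117.227pt

117.2pt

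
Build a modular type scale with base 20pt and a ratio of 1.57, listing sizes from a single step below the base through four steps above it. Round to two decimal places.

Step -1: 20.0 ÷ 1.57 = 12.74
Step 0: 20pt
Step 1: 20.0 × 1.57 = 31.40
Step 2: 20.0 × 1.57² = 49.30
Step 3: 20.0 × 1.57³ = 77.40
Step 4: 20.0 × 1.57⁴ = 121.51

12.74pt, 20.00pt, 31.40pt, 49.30pt, 77.40pt, 121.51pt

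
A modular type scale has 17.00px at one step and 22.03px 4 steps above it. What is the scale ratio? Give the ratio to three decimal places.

r⁴ = 22.03 / 17.00, so r = (22.03/17.00)^(1/4).
r = 1.2959^(1/4) ≈ 1.0669

1.067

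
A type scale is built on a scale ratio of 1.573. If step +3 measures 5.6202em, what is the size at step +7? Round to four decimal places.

34.4086em

Moving from step +3 to step +7 is 4 steps up, so multiply by r⁴.
5.6202 × 1.573⁴ = 5.6202 × 6.12230 ≈ 34.4086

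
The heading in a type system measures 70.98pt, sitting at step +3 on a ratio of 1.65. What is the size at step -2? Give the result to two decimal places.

70.98 ÷ 1.65⁵ = 70.98 ÷ 12.22981 ≈ 5.804

5.80pt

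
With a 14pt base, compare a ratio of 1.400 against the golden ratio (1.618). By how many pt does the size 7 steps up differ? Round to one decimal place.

258.8pt

At 1.400: 14.0 × 1.400⁷ = 147.579pt
Golden ratio: 14.0 × 1.618⁷ = 406.422pt
Difference: 406.422 − 147.579 = 258.843pt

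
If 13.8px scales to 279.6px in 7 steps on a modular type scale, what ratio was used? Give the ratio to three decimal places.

r⁷ = 279.6 / 13.8, so r = (279.6/13.8)^(1/7).
r = 20.2609^(1/7) ≈ 1.5370

1.537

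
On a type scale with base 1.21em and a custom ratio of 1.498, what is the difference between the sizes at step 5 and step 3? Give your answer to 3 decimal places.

5.060em

Step 3: 1.21 × 1.498³ = 4.06744em
Step 5: 1.21 × 1.498⁵ = 9.12734em
Difference: 9.12734 − 4.06744 = 5.05990em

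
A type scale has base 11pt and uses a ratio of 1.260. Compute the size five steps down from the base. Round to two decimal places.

3.46pt

Every step multiplies by the scale ratio.
11.0 ÷ 1.260⁵ = 11.0 ÷ 3.17580 ≈ 3.46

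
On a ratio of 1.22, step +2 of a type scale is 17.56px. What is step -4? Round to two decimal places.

17.56 ÷ 1.22⁶ = 17.56 ÷ 3.29730 ≈ 5.326

5.33px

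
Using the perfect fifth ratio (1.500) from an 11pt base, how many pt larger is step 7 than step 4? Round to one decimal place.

Step 4: 11.0 × 1.500⁴ = 55.688pt
Step 7: 11.0 × 1.500⁷ = 187.945pt
Difference: 187.945 − 55.688 = 132.257pt

132.3pt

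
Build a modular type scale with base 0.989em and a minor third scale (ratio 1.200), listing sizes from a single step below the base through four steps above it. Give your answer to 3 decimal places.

Step -1: 0.989 ÷ 1.200 = 0.824
Step 0: 0.989em
Step 1: 0.989 × 1.200 = 1.187
Step 2: 0.989 × 1.200² = 1.424
Step 3: 0.989 × 1.200³ = 1.709
Step 4: 0.989 × 1.200⁴ = 2.051

0.824em, 0.989em, 1.187em, 1.424em, 1.709em, 2.051em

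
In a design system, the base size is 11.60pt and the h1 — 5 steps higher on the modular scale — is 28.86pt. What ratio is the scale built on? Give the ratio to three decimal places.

r⁵ = 28.86 / 11.60, so r = (28.86/11.60)^(1/5).
r = 2.4879^(1/5) ≈ 1.2000

1.200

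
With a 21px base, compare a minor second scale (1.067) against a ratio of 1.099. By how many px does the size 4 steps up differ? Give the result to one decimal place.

3.4px

Minor second: 21.0 × 1.067⁴ = 27.219px
At 1.099: 21.0 × 1.099⁴ = 30.634px
Difference: 30.634 − 27.219 = 3.415px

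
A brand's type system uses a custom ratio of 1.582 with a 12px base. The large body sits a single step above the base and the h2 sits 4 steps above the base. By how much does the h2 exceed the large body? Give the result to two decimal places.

Step 1: 12.0 × 1.582 = 18.9840px
Step 4: 12.0 × 1.582⁴ = 75.1635px
Difference: 75.1635 − 18.9840 = 56.1795px

56.18px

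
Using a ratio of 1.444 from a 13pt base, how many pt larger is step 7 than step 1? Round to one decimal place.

Step 1: 13.0 × 1.444 = 18.772pt
Step 7: 13.0 × 1.444⁷ = 170.182pt
Difference: 170.182 − 18.772 = 151.410pt

151.4pt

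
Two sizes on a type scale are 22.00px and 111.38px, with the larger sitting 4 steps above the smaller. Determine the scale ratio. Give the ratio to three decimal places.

The ratio satisfies 22.00 × r⁴ = 111.38, so r = (111.38 / 22.00)^(1/4).
r = 5.0627^(1/4) ≈ 1.5000

1.500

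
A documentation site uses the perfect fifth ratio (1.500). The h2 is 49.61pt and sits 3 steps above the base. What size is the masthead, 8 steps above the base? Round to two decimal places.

376.73pt

49.61 × 1.500⁵ = 49.61 × 7.59375 ≈ 376.726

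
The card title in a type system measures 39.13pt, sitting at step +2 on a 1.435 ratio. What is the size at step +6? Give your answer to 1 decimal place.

165.9pt

Moving from step +2 to step +6 is 4 steps up, so multiply by r⁴.
39.13 × 1.435⁴ = 39.13 × 4.24041 ≈ 165.927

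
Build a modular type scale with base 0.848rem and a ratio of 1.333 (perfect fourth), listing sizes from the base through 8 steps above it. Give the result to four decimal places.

0.8480rem, 1.1304rem, 1.5068rem, 2.0086rem, 2.6774rem, 3.5690rem, 4.7575rem, 6.3417rem, 8.4535rem

Step 0: 0.848rem
Step 1: 0.848 × 1.333 = 1.1304
Step 2: 0.848 × 1.333² = 1.5068
Step 3: 0.848 × 1.333³ = 2.0086
Step 4: 0.848 × 1.333⁴ = 2.6774
Step 5: 0.848 × 1.333⁵ = 3.5690
Step 6: 0.848 × 1.333⁶ = 4.7575
Step 7: 0.848 × 1.333⁷ = 6.3417
Step 8: 0.848 × 1.333⁸ = 8.4535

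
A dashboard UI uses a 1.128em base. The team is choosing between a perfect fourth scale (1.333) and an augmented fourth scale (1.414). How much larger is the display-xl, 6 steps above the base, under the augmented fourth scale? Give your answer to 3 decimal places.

Perfect fourth: 1.128 × 1.333⁶ = 6.32834em
Augmented fourth: 1.128 × 1.414⁶ = 9.01583em
Difference: 9.01583 − 6.32834 = 2.68749em

2.687em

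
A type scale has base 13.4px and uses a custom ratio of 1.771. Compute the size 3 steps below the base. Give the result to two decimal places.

2.41px

Every step multiplies by the scale ratio.
13.4 ÷ 1.771³ = 13.4 ÷ 5.55464 ≈ 2.41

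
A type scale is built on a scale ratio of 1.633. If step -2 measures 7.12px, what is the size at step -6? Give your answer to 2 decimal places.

7.12 ÷ 1.633⁴ = 7.12 ÷ 7.11123 ≈ 1.001

1.00px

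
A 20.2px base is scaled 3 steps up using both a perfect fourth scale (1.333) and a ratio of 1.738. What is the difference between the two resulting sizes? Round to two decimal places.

58.20px

Perfect fourth: 20.2 × 1.333³ = 47.8456px
At 1.738: 20.2 × 1.738³ = 106.0476px
Difference: 106.0476 − 47.8456 = 58.2020px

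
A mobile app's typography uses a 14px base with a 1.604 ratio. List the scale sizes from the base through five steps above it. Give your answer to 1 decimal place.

Step 0: 14px
Step 1: 14.0 × 1.604 = 22.5
Step 2: 14.0 × 1.604² = 36.0
Step 3: 14.0 × 1.604³ = 57.8
Step 4: 14.0 × 1.604⁴ = 92.7
Step 5: 14.0 × 1.604⁵ = 148.6

14.0px, 22.5px, 36.0px, 57.8px, 92.7px, 148.6px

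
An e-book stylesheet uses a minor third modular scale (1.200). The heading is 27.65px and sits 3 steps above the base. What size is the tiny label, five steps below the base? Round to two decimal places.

6.43px

27.65 ÷ 1.200⁸ = 27.65 ÷ 4.29982 ≈ 6.431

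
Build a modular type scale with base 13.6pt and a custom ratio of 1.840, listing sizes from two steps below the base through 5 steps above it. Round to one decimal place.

4.0pt, 7.4pt, 13.6pt, 25.0pt, 46.0pt, 84.7pt, 155.9pt, 286.8pt

Step -2: 13.6 ÷ 1.840² = 4.0
Step -1: 13.6 ÷ 1.840 = 7.4
Step 0: 13.6pt
Step 1: 13.6 × 1.840 = 25.0
Step 2: 13.6 × 1.840² = 46.0
Step 3: 13.6 × 1.840³ = 84.7
Step 4: 13.6 × 1.840⁴ = 155.9
Step 5: 13.6 × 1.840⁵ = 286.8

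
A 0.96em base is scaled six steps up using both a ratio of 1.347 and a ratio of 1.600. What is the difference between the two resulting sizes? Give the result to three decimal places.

10.372em

At 1.347: 0.96 × 1.347⁶ = 5.73425em
At 1.600: 0.96 × 1.600⁶ = 16.10613em
Difference: 16.10613 − 5.73425 = 10.37188em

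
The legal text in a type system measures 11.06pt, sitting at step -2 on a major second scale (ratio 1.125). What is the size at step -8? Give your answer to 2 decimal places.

5.46pt

The gap is -8 − (-2) = -6 steps, so the factor is 1.125^-6.
11.06 ÷ 1.125⁶ = 11.06 ÷ 2.02729 ≈ 5.456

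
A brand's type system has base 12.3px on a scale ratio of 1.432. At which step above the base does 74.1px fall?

1.432ⁿ = 74.1 / 12.3 = 6.0244
n = ln(6.0244) / ln(1.432) = 1.7958 / 0.3591 ≈ 5.00

5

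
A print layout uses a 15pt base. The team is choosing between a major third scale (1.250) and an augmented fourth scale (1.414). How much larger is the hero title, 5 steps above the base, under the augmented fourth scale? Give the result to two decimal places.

Major third: 15.0 × 1.250⁵ = 45.7764pt
Augmented fourth: 15.0 × 1.414⁵ = 84.7888pt
Difference: 84.7888 − 45.7764 = 39.0124pt

39.01pt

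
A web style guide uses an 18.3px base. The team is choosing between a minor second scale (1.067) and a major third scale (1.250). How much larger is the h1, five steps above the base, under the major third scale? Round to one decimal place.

30.5px

Minor second: 18.3 × 1.067⁵ = 25.309px
Major third: 18.3 × 1.250⁵ = 55.847px
Difference: 55.847 − 25.309 = 30.538px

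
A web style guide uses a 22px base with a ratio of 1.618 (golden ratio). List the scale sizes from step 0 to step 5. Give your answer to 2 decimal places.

Step 0: 22px
Step 1: 22.0 × 1.618 = 35.60
Step 2: 22.0 × 1.618² = 57.59
Step 3: 22.0 × 1.618³ = 93.19
Step 4: 22.0 × 1.618⁴ = 150.78
Step 5: 22.0 × 1.618⁵ = 243.96

22.00px, 35.60px, 57.59px, 93.19px, 150.78px, 243.96px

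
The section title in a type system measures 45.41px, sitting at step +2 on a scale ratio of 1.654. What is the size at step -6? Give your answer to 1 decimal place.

0.8px

The gap is -6 − (2) = -8 steps, so the factor is 1.654^-8.
45.41 ÷ 1.654⁸ = 45.41 ÷ 56.01238 ≈ 0.811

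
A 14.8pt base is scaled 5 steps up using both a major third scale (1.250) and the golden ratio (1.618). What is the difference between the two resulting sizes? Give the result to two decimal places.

118.95pt

Major third: 14.8 × 1.250⁵ = 45.1660pt
Golden ratio: 14.8 × 1.618⁵ = 164.1173pt
Difference: 164.1173 − 45.1660 = 118.9513pt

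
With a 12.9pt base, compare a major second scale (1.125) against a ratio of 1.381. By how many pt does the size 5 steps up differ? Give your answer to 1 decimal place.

41.6pt

Major second: 12.9 × 1.125⁵ = 23.246pt
At 1.381: 12.9 × 1.381⁵ = 64.797pt
Difference: 64.797 − 23.246 = 41.551pt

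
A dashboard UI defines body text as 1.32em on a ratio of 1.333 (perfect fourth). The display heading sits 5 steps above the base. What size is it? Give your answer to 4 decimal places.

Every step multiplies by the scale ratio.
1.32 × 1.333⁵ = 1.32 × 4.20873 ≈ 5.5555

5.5555em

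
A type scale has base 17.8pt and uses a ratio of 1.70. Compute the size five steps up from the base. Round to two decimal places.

252.73pt

Every step multiplies by the scale ratio.
17.8 × 1.70⁵ = 17.8 × 14.19857 ≈ 252.73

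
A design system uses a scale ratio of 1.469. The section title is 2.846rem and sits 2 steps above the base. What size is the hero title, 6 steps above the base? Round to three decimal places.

2.846 × 1.469⁴ = 2.846 × 4.65680 ≈ 13.253

13.253rem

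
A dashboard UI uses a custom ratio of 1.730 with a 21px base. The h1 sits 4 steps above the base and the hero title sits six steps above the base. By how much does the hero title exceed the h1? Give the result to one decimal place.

374.9px

Step 4: 21.0 × 1.730⁴ = 188.106px
Step 6: 21.0 × 1.730⁶ = 562.984px
Difference: 562.984 − 188.106 = 374.878px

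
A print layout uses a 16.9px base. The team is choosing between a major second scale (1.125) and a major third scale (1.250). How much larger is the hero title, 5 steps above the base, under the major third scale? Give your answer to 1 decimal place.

Major second: 16.9 × 1.125⁵ = 30.454px
Major third: 16.9 × 1.250⁵ = 51.575px
Difference: 51.575 − 30.454 = 21.121px

21.1px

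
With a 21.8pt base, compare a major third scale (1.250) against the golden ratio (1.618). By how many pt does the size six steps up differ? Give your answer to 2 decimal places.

Major third: 21.8 × 1.250⁶ = 83.1604pt
Golden ratio: 21.8 × 1.618⁶ = 391.1358pt
Difference: 391.1358 − 83.1604 = 307.9754pt

307.98pt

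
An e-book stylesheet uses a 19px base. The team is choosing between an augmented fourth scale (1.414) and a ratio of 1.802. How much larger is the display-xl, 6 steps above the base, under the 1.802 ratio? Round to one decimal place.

Augmented fourth: 19.0 × 1.414⁶ = 151.862px
At 1.802: 19.0 × 1.802⁶ = 650.552px
Difference: 650.552 − 151.862 = 498.690px

498.7px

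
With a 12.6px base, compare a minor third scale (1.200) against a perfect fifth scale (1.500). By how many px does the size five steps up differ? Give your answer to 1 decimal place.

Minor third: 12.6 × 1.200⁵ = 31.353px
Perfect fifth: 12.6 × 1.500⁵ = 95.681px
Difference: 95.681 − 31.353 = 64.328px

64.3px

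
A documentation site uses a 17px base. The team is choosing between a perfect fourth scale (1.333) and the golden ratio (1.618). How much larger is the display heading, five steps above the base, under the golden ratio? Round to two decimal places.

116.96px

Perfect fourth: 17.0 × 1.333⁵ = 71.5484px
Golden ratio: 17.0 × 1.618⁵ = 188.5131px
Difference: 188.5131 − 71.5484 = 116.9647px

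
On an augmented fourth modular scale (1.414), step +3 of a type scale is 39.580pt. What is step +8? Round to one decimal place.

Moving from step +3 to step +8 is 5 steps up, so multiply by r⁵.
39.580 × 1.414⁵ = 39.580 × 5.65258 ≈ 223.729

223.7pt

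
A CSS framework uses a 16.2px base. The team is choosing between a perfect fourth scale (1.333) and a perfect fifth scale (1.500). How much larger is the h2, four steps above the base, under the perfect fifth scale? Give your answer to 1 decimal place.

Perfect fourth: 16.2 × 1.333⁴ = 51.149px
Perfect fifth: 16.2 × 1.500⁴ = 82.013px
Difference: 82.013 − 51.149 = 30.864px

30.9px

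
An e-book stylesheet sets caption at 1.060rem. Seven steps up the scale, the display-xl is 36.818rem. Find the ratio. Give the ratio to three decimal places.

The ratio satisfies 1.060 × r⁷ = 36.818, so r = (36.818 / 1.060)^(1/7).
r = 34.7340^(1/7) ≈ 1.6600

1.660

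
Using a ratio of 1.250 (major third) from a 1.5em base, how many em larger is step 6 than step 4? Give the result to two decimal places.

Step 4: 1.5 × 1.250⁴ = 3.6621em
Step 6: 1.5 × 1.250⁶ = 5.7220em
Difference: 5.7220 − 3.6621 = 2.0599em

2.06em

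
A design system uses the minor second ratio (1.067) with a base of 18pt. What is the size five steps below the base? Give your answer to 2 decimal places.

13.02pt

Every step multiplies by the scale ratio.
18.0 ÷ 1.067⁵ = 18.0 ÷ 1.38300 ≈ 13.02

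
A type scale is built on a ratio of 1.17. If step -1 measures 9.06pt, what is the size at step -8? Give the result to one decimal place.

3.0pt

9.06 ÷ 1.17⁷ = 9.06 ÷ 3.00124 ≈ 3.019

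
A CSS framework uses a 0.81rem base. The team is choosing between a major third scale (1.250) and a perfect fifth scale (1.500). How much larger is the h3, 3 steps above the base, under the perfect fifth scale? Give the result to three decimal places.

1.152rem

Major third: 0.81 × 1.250³ = 1.58203rem
Perfect fifth: 0.81 × 1.500³ = 2.73375rem
Difference: 2.73375 − 1.58203 = 1.15172rem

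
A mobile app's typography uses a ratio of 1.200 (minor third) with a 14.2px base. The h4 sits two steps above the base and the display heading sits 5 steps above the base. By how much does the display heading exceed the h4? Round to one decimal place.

Step 2: 14.2 × 1.200² = 20.448px
Step 5: 14.2 × 1.200⁵ = 35.334px
Difference: 35.334 − 20.448 = 14.886px

14.9px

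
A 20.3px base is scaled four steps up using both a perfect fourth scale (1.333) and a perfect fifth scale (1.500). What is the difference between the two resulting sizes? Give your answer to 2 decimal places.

Perfect fourth: 20.3 × 1.333⁴ = 64.0939px
Perfect fifth: 20.3 × 1.500⁴ = 102.7687px
Difference: 102.7687 − 64.0939 = 38.6748px

38.67px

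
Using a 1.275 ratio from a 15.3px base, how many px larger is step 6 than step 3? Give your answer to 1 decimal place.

34.0px

Step 3: 15.3 × 1.275³ = 31.712px
Step 6: 15.3 × 1.275⁶ = 65.728px
Difference: 65.728 − 31.712 = 34.016px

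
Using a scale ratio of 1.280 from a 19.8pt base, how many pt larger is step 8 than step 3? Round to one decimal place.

101.2pt

Step 3: 19.8 × 1.280³ = 41.524pt
Step 8: 19.8 × 1.280⁸ = 142.674pt
Difference: 142.674 − 41.524 = 101.150pt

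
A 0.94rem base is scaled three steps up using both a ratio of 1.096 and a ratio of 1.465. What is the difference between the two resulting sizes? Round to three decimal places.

1.718rem

At 1.096: 0.94 × 1.096³ = 1.23754rem
At 1.465: 0.94 × 1.465³ = 2.95557rem
Difference: 2.95557 − 1.23754 = 1.71803rem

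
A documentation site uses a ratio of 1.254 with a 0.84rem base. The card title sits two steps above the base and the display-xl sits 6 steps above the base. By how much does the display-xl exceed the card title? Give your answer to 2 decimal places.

1.95rem

Step 2: 0.84 × 1.254² = 1.3209rem
Step 6: 0.84 × 1.254⁶ = 3.2664rem
Difference: 3.2664 − 1.3209 = 1.9455rem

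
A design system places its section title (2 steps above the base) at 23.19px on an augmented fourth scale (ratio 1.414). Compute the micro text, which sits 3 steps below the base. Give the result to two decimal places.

Moving from step +2 to step -3 is 5 steps down, so divide by r⁵.
23.19 ÷ 1.414⁵ = 23.19 ÷ 5.65258 ≈ 4.103

4.10px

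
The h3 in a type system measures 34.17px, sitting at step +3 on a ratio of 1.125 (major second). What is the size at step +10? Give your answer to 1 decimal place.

77.9px

The gap is 10 − (3) = 7 steps, so the factor is 1.125^7.
34.17 × 1.125⁷ = 34.17 × 2.28070 ≈ 77.931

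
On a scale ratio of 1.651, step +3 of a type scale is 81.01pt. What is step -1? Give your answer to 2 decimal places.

The gap is -1 − (3) = -4 steps, so the factor is 1.651^-4.
81.01 ÷ 1.651⁴ = 81.01 ÷ 7.42999 ≈ 10.903

10.90pt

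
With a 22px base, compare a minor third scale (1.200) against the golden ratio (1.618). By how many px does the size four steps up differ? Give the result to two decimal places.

Minor third: 22.0 × 1.200⁴ = 45.6192px
Golden ratio: 22.0 × 1.618⁴ = 150.7776px
Difference: 150.7776 − 45.6192 = 105.1584px

105.16px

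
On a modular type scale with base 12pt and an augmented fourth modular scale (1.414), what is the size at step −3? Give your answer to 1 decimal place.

4.2pt

12.0 ÷ 1.414³ = 12.0 ÷ 2.82715 ≈ 4.24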